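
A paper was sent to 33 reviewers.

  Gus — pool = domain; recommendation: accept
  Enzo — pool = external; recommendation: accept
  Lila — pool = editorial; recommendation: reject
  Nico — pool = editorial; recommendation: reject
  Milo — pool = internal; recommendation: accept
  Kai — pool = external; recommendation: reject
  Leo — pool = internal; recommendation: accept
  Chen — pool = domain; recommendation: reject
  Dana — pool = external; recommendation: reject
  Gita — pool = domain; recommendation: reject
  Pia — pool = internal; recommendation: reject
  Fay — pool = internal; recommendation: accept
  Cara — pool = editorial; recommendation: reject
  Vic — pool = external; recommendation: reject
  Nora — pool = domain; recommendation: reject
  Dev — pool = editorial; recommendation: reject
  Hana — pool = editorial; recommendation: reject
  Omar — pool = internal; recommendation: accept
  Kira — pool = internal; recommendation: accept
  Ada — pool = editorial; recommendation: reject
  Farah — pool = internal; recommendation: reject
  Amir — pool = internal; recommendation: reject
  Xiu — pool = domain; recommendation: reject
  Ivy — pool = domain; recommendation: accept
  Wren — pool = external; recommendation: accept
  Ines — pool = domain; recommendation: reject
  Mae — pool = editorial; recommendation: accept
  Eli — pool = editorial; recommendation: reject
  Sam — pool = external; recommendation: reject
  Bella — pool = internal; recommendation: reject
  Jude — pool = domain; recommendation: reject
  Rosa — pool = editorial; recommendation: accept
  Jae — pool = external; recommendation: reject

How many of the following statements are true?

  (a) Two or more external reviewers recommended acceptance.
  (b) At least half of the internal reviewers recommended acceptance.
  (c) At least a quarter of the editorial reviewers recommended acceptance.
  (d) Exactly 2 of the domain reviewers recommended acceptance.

(a) external: |A| = 7, |A ∩ B| = 2; needs |A ∩ B| ≥ 2 — true.
(b) internal: |A| = 9, |A ∩ B| = 5; needs |A ∩ B| ≥ |A ∖ B| — true.
(c) editorial: |A| = 9, |A ∩ B| = 2; needs |A ∩ B| / |A| ≥ 1/4 — false.
(d) domain: |A| = 8, |A ∩ B| = 2; needs |A ∩ B| = 2 — true.

3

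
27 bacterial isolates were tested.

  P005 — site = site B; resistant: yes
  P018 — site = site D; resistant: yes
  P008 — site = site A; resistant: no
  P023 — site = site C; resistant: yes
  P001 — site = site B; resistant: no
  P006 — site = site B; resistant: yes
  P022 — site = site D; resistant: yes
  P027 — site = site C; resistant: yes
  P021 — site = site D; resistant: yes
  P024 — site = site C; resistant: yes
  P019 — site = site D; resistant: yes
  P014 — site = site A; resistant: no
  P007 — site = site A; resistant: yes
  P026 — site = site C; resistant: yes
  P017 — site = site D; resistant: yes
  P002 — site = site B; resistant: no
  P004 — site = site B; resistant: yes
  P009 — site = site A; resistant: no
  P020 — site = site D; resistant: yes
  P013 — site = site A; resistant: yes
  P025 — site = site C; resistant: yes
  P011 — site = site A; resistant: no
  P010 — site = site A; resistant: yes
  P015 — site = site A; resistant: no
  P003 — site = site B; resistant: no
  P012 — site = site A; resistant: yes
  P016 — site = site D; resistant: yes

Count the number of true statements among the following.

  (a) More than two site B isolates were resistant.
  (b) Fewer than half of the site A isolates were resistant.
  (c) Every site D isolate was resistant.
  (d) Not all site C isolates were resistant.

(a) site B: |A| = 6, |A ∩ B| = 3; needs |A ∩ B| > 2 — true.
(b) site A: |A| = 9, |A ∩ B| = 4; needs |A ∩ B| < |A ∖ B| — true.
(c) site D: |A| = 7, |A ∩ B| = 7; needs A ⊆ B, i.e. every element of A is in B (|A ∖ B| = 0) — true.
(d) site C: |A| = 5, |A ∩ B| = 5; needs A ⊄ B (|A ∖ B| ≥ 1) — false.

3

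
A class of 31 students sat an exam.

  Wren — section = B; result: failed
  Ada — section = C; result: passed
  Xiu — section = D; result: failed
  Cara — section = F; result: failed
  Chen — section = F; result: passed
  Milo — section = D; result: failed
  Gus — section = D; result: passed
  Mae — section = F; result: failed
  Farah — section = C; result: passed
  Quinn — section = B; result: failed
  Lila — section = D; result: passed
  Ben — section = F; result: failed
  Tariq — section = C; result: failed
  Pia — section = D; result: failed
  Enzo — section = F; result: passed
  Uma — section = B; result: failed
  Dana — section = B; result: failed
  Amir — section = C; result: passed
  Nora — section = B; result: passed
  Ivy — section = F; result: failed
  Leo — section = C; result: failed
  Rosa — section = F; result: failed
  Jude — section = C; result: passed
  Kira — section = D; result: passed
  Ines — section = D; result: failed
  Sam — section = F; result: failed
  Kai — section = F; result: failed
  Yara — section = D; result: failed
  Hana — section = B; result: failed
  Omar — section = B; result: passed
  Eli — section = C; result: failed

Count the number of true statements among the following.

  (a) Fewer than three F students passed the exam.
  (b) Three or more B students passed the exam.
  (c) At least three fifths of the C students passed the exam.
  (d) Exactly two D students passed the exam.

(a) F: |A| = 9, |A ∩ B| = 2; needs |A ∩ B| < 3 — true.
(b) B: |A| = 7, |A ∩ B| = 2; needs |A ∩ B| ≥ 3 — false.
(c) C: |A| = 7, |A ∩ B| = 4; needs |A ∩ B| / |A| ≥ 3/5 — false.
(d) D: |A| = 8, |A ∩ B| = 3; needs |A ∩ B| = 2 — false.

1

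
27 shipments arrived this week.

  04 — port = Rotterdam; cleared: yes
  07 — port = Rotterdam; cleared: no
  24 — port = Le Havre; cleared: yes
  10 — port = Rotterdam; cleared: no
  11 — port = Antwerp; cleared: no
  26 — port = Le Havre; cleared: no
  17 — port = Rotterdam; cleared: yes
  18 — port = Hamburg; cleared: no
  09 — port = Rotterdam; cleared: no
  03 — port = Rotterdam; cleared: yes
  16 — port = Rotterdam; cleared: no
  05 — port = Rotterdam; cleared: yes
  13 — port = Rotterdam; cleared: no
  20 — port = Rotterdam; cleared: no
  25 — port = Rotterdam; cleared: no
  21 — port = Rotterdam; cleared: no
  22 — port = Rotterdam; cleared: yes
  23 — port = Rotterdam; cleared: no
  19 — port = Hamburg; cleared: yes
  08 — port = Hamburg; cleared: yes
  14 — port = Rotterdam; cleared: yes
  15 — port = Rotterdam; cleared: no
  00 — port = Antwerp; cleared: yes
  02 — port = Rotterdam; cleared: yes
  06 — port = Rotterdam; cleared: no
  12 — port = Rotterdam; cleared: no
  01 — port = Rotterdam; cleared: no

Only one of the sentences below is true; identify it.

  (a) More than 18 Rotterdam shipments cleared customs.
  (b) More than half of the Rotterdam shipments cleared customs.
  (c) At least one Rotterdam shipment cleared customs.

|A| = 20, |A ∩ B| = 7, |A ∖ B| = 13.
(a) requires |A ∩ B| > 18: false.
(b) requires |A ∩ B| > |A ∖ B|: false.
(c) requires A ∩ B ≠ ∅ (|A ∩ B| ≥ 1): true.

(c)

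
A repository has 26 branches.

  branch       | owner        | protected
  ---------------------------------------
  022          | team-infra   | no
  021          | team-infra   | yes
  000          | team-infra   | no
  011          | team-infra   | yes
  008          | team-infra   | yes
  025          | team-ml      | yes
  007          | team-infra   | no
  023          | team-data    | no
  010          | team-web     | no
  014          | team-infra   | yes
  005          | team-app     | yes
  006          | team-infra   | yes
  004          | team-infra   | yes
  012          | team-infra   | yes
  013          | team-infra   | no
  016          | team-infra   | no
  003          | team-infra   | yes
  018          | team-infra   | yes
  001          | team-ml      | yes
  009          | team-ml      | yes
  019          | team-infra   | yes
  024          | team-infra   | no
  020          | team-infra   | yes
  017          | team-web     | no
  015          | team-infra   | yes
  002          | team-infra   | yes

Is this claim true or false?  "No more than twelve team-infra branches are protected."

False

'No more than twelve team-infra branches are protected' holds iff |A ∩ B| ≤ 12.
|A| = 19, |A ∩ B| = 13, |A ∖ B| = 6.
|A ∩ B| = 13, so the statement is false.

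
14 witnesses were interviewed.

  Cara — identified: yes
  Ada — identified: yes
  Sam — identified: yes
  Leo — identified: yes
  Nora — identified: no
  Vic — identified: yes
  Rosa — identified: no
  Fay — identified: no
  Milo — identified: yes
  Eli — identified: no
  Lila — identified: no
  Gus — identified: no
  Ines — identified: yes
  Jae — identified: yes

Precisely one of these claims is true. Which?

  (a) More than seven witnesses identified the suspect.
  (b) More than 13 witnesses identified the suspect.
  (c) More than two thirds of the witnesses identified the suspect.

|A| = 14, |A ∩ B| = 8, |A ∖ B| = 6.
(a) requires |A ∩ B| > 7: true.
(b) requires |A ∩ B| > 13: false.
(c) requires |A ∩ B| / |A| > 2/3: false.

(a)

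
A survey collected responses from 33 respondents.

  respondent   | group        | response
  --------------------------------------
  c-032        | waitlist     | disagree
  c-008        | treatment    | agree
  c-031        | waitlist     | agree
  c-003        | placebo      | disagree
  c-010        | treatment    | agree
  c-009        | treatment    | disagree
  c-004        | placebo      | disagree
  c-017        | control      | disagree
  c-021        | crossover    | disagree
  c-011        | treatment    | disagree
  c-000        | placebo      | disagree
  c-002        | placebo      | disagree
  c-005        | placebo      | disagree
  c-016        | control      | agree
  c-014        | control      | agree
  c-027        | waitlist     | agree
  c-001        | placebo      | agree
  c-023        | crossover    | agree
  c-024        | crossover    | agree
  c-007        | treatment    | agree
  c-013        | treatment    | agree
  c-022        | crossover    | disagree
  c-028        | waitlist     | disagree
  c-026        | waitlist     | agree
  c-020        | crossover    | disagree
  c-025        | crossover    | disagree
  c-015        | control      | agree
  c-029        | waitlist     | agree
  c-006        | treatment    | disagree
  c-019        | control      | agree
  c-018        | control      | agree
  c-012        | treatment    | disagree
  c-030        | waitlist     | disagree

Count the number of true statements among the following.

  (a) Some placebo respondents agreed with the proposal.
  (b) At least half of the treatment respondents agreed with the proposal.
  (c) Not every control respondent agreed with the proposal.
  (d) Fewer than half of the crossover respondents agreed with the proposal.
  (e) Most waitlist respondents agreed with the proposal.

(a) placebo: |A| = 6, |A ∩ B| = 1; needs A ∩ B ≠ ∅ (|A ∩ B| ≥ 1) — true.
(b) treatment: |A| = 8, |A ∩ B| = 4; needs |A ∩ B| ≥ |A ∖ B| — true.
(c) control: |A| = 6, |A ∩ B| = 5; needs A ⊄ B (|A ∖ B| ≥ 1) — true.
(d) crossover: |A| = 6, |A ∩ B| = 2; needs |A ∩ B| < |A ∖ B| — true.
(e) waitlist: |A| = 7, |A ∩ B| = 4; needs |A ∩ B| > |A ∖ B| — true.

5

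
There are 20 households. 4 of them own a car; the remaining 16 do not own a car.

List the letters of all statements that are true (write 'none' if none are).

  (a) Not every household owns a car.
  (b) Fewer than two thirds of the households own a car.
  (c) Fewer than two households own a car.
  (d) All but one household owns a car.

(a), (b)

|A| = 20, |A ∩ B| = 4, |A ∖ B| = 16.
(a) A ⊄ B (|A ∖ B| ≥ 1): holds.
(b) |A ∩ B| / |A| < 2/3: holds.
(c) |A ∩ B| < 2: fails.
(d) |A ∖ B| = 1: fails.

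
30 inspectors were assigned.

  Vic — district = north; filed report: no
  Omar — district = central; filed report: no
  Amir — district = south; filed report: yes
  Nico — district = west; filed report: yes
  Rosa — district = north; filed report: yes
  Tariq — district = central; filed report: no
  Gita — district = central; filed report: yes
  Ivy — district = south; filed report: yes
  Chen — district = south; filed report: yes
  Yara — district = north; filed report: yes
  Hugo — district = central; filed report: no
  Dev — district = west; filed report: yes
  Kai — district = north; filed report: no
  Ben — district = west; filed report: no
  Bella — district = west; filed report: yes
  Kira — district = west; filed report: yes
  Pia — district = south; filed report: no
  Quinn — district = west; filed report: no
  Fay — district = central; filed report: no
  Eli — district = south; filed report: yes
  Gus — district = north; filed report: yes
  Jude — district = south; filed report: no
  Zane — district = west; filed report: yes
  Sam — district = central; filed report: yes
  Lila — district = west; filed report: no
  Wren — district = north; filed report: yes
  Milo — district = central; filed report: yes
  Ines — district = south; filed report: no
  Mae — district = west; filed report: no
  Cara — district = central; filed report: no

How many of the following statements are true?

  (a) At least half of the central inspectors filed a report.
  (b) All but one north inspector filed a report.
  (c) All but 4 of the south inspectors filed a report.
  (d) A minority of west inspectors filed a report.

(a) central: |A| = 8, |A ∩ B| = 3; needs |A ∩ B| ≥ |A ∖ B| — false.
(b) north: |A| = 6, |A ∩ B| = 4; needs |A ∖ B| = 1 — false.
(c) south: |A| = 7, |A ∩ B| = 4; needs |A ∖ B| = 4 — false.
(d) west: |A| = 9, |A ∩ B| = 5; needs |A ∩ B| < |A ∖ B| — false.

0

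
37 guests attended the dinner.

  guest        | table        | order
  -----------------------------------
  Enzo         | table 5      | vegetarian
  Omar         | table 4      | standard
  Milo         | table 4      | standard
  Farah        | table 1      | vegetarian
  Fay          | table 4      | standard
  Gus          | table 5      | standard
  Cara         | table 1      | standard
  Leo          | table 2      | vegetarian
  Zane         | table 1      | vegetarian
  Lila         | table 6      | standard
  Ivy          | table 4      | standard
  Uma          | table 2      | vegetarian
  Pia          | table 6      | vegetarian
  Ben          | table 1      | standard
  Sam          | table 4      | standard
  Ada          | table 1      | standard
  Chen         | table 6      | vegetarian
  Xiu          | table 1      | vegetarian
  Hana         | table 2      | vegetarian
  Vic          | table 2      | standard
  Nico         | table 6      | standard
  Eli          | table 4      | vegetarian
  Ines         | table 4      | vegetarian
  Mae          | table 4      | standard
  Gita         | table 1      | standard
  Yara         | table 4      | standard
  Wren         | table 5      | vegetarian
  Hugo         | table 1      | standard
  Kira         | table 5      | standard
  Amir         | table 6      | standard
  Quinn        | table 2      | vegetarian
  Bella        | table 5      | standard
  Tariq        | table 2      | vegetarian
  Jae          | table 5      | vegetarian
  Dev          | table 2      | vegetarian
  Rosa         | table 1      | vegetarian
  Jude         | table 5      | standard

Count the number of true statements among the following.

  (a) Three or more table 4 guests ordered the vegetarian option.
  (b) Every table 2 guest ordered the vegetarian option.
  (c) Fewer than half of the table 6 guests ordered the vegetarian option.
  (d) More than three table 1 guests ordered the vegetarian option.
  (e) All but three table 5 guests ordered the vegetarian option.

2

(a) table 4: |A| = 9, |A ∩ B| = 2; needs |A ∩ B| ≥ 3 — false.
(b) table 2: |A| = 7, |A ∩ B| = 6; needs A ⊆ B, i.e. every element of A is in B (|A ∖ B| = 0) — false.
(c) table 6: |A| = 5, |A ∩ B| = 2; needs |A ∩ B| < |A ∖ B| — true.
(d) table 1: |A| = 9, |A ∩ B| = 4; needs |A ∩ B| > 3 — true.
(e) table 5: |A| = 7, |A ∩ B| = 3; needs |A ∖ B| = 3 — false.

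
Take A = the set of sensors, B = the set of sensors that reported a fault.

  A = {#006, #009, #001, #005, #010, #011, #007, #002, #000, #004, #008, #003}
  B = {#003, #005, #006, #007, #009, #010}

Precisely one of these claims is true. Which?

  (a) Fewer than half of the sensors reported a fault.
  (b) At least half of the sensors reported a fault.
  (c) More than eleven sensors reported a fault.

(b)

|A| = 12, |A ∩ B| = 6, |A ∖ B| = 6.
(a) requires |A ∩ B| < |A ∖ B|: false.
(b) requires |A ∩ B| ≥ |A ∖ B|: true.
(c) requires |A ∩ B| > 11: false.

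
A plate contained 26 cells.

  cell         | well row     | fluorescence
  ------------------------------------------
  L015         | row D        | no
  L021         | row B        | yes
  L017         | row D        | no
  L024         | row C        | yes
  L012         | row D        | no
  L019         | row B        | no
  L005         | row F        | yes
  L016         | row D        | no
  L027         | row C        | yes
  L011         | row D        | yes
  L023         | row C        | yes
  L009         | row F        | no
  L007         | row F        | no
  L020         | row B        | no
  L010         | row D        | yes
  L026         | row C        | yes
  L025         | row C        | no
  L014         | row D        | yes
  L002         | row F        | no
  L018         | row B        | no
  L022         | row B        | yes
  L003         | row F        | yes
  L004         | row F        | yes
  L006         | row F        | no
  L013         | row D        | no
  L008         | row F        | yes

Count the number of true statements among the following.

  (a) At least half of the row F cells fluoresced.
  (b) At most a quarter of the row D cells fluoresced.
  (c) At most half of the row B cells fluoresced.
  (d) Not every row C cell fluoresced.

(a) row F: |A| = 8, |A ∩ B| = 4; needs |A ∩ B| ≥ |A ∖ B| — true.
(b) row D: |A| = 8, |A ∩ B| = 3; needs |A ∩ B| / |A| ≤ 1/4 — false.
(c) row B: |A| = 5, |A ∩ B| = 2; needs |A ∩ B| ≤ |A ∖ B| — true.
(d) row C: |A| = 5, |A ∩ B| = 4; needs A ⊄ B (|A ∖ B| ≥ 1) — true.

3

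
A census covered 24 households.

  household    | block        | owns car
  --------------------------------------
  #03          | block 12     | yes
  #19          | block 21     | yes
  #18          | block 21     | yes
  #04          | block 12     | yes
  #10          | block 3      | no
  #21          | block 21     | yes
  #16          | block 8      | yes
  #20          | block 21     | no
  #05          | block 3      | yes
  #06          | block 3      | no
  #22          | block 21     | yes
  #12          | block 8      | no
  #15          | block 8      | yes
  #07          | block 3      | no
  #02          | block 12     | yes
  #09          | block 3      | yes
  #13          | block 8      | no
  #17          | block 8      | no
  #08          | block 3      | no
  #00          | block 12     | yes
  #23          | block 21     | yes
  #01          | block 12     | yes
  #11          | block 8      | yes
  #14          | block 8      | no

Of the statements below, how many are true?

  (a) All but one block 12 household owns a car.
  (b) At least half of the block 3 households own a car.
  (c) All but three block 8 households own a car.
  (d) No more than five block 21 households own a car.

1

(a) block 12: |A| = 5, |A ∩ B| = 5; needs |A ∖ B| = 1 — false.
(b) block 3: |A| = 6, |A ∩ B| = 2; needs |A ∩ B| ≥ |A ∖ B| — false.
(c) block 8: |A| = 7, |A ∩ B| = 3; needs |A ∖ B| = 3 — false.
(d) block 21: |A| = 6, |A ∩ B| = 5; needs |A ∩ B| ≤ 5 — true.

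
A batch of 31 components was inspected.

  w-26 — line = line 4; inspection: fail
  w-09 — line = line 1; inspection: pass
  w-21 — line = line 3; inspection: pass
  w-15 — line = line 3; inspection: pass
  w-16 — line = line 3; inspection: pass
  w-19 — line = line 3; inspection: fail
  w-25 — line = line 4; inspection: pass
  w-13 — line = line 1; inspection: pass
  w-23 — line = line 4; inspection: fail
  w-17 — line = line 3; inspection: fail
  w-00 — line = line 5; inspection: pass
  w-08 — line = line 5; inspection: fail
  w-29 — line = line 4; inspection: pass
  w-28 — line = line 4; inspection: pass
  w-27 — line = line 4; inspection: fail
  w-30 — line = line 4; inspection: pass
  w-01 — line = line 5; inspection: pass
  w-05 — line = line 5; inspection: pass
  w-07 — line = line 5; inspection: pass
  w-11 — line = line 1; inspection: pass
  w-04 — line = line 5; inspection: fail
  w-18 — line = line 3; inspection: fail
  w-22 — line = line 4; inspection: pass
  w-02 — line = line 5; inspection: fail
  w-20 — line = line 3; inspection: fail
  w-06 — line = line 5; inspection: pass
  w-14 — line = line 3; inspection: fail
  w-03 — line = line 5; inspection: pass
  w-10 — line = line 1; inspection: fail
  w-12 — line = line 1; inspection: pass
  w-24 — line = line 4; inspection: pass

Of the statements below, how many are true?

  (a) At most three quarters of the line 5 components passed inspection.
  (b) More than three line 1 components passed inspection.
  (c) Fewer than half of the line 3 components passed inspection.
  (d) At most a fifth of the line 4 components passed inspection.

(a) line 5: |A| = 9, |A ∩ B| = 6; needs |A ∩ B| / |A| ≤ 3/4 — true.
(b) line 1: |A| = 5, |A ∩ B| = 4; needs |A ∩ B| > 3 — true.
(c) line 3: |A| = 8, |A ∩ B| = 3; needs |A ∩ B| < |A ∖ B| — true.
(d) line 4: |A| = 9, |A ∩ B| = 6; needs |A ∩ B| / |A| ≤ 1/5 — false.

3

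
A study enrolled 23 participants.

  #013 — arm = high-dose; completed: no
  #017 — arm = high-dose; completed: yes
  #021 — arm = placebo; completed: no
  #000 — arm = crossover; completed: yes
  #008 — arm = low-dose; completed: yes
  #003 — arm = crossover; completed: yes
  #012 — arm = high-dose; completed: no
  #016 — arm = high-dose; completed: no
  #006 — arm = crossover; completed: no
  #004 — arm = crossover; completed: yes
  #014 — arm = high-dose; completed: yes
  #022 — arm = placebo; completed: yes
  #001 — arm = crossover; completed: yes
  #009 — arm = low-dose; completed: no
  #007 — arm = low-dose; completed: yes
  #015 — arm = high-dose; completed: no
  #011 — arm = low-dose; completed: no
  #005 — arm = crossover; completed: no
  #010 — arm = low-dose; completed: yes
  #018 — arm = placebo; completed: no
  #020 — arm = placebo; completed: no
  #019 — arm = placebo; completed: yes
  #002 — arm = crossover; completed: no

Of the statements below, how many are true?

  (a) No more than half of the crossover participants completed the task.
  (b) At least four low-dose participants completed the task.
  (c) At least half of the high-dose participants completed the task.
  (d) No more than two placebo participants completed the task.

1

(a) crossover: |A| = 7, |A ∩ B| = 4; needs |A ∩ B| ≤ |A ∖ B| — false.
(b) low-dose: |A| = 5, |A ∩ B| = 3; needs |A ∩ B| ≥ 4 — false.
(c) high-dose: |A| = 6, |A ∩ B| = 2; needs |A ∩ B| ≥ |A ∖ B| — false.
(d) placebo: |A| = 5, |A ∩ B| = 2; needs |A ∩ B| ≤ 2 — true.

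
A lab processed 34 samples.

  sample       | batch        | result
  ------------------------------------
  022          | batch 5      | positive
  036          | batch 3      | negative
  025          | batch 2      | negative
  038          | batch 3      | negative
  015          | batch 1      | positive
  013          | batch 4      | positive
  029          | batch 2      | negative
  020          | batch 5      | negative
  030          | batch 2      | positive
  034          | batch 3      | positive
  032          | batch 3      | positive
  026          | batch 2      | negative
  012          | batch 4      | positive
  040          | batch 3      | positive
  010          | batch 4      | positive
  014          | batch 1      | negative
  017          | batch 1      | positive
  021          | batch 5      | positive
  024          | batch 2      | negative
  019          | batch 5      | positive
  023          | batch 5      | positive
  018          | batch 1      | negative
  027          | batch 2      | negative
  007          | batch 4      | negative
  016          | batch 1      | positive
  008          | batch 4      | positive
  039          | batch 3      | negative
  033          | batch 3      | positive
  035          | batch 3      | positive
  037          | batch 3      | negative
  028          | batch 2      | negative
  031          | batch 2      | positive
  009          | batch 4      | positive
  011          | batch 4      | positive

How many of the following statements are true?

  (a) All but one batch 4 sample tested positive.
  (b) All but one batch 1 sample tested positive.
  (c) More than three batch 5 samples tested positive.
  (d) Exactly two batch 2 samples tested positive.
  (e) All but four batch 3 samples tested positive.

(a) batch 4: |A| = 7, |A ∩ B| = 6; needs |A ∖ B| = 1 — true.
(b) batch 1: |A| = 5, |A ∩ B| = 3; needs |A ∖ B| = 1 — false.
(c) batch 5: |A| = 5, |A ∩ B| = 4; needs |A ∩ B| > 3 — true.
(d) batch 2: |A| = 8, |A ∩ B| = 2; needs |A ∩ B| = 2 — true.
(e) batch 3: |A| = 9, |A ∩ B| = 5; needs |A ∖ B| = 4 — true.

4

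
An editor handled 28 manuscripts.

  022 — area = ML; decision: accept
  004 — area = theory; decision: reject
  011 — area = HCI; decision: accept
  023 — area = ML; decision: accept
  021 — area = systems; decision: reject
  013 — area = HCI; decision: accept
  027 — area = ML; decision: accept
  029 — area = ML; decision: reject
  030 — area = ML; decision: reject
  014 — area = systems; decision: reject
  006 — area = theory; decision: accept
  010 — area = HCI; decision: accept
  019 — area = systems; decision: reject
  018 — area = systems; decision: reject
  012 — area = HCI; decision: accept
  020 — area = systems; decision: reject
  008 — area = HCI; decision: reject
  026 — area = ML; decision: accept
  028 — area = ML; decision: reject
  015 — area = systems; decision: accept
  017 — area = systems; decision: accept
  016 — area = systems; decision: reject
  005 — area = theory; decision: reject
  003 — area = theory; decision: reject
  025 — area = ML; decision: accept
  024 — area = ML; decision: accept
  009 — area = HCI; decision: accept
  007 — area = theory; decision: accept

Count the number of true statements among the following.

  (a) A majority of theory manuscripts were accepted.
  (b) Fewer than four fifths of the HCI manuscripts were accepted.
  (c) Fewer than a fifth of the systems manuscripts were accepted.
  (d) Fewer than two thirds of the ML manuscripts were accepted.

0

(a) theory: |A| = 5, |A ∩ B| = 2; needs |A ∩ B| > |A ∖ B| — false.
(b) HCI: |A| = 6, |A ∩ B| = 5; needs |A ∩ B| / |A| < 4/5 — false.
(c) systems: |A| = 8, |A ∩ B| = 2; needs |A ∩ B| / |A| < 1/5 — false.
(d) ML: |A| = 9, |A ∩ B| = 6; needs |A ∩ B| / |A| < 2/3 — false.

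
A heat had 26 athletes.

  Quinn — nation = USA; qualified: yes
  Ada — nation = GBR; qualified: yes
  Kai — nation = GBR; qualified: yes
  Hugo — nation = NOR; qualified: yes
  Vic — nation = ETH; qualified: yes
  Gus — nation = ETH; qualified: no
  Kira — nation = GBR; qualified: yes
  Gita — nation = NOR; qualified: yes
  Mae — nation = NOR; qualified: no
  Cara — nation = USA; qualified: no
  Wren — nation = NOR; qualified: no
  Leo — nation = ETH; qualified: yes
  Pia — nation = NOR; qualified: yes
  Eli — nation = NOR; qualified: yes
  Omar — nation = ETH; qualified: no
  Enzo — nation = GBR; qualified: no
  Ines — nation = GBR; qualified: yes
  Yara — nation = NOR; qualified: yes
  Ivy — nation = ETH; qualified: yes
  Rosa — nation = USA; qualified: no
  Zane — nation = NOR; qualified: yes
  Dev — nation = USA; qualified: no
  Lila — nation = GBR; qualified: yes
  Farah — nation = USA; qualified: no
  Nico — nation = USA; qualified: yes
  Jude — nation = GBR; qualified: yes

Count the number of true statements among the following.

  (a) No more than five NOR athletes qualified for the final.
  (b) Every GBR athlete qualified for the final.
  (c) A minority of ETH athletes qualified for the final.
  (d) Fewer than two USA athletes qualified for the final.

(a) NOR: |A| = 8, |A ∩ B| = 6; needs |A ∩ B| ≤ 5 — false.
(b) GBR: |A| = 7, |A ∩ B| = 6; needs A ⊆ B, i.e. every element of A is in B (|A ∖ B| = 0) — false.
(c) ETH: |A| = 5, |A ∩ B| = 3; needs |A ∩ B| < |A ∖ B| — false.
(d) USA: |A| = 6, |A ∩ B| = 2; needs |A ∩ B| < 2 — false.

0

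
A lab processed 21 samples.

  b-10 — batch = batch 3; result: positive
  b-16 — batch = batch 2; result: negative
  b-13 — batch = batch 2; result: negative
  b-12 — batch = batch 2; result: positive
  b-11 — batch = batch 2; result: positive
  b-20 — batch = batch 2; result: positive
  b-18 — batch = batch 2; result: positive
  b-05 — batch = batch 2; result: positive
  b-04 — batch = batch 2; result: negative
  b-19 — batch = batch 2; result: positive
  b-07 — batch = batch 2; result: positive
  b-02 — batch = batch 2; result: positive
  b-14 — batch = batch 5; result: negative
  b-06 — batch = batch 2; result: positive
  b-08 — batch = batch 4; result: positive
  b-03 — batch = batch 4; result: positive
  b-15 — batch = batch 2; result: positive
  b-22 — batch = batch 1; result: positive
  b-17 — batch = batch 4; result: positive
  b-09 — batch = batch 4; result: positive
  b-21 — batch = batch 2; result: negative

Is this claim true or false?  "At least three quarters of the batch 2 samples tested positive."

False

The determiner here denotes the relation: |A ∩ B| / |A| ≥ 3/4.
A (the restrictor) = {b-16, b-13, b-12, b-11, b-20, b-18, b-05, b-04, b-19, b-07, b-02, b-06, b-15, b-21}, |A| = 14.
A ∩ B = {b-12, b-11, b-20, b-18, b-05, b-19, b-07, b-02, b-06, b-15}, so |A ∩ B| = 10.
A ∖ B = {b-16, b-13, b-04, b-21}, so |A ∖ B| = 4.
|A ∩ B|/|A| = 10/14, so the statement is false.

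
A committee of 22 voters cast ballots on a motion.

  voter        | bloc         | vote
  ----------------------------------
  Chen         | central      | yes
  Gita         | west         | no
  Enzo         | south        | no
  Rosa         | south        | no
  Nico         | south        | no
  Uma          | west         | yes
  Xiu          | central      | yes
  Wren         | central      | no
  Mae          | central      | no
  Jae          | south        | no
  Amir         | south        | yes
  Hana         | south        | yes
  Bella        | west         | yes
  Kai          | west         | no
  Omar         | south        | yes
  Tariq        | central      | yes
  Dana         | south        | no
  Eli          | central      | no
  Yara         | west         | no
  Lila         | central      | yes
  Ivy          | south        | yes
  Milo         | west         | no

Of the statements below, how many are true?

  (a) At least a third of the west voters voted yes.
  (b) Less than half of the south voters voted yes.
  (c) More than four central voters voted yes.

2

(a) west: |A| = 6, |A ∩ B| = 2; needs |A ∩ B| / |A| ≥ 1/3 — true.
(b) south: |A| = 9, |A ∩ B| = 4; needs |A ∩ B| < |A ∖ B| — true.
(c) central: |A| = 7, |A ∩ B| = 4; needs |A ∩ B| > 4 — false.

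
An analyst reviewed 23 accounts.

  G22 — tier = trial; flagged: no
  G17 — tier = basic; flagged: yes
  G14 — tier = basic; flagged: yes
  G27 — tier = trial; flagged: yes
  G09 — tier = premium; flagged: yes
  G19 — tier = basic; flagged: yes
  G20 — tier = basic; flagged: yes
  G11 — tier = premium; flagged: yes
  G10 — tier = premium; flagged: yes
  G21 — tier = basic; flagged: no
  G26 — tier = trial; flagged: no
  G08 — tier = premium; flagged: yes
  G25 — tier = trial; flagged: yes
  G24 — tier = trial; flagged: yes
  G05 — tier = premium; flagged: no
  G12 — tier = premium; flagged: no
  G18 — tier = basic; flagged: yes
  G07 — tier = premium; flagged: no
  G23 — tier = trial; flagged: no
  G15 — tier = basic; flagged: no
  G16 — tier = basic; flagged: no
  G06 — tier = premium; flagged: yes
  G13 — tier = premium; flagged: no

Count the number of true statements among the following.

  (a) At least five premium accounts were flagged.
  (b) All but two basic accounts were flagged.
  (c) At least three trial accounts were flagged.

(a) premium: |A| = 9, |A ∩ B| = 5; needs |A ∩ B| ≥ 5 — true.
(b) basic: |A| = 8, |A ∩ B| = 5; needs |A ∖ B| = 2 — false.
(c) trial: |A| = 6, |A ∩ B| = 3; needs |A ∩ B| ≥ 3 — true.

2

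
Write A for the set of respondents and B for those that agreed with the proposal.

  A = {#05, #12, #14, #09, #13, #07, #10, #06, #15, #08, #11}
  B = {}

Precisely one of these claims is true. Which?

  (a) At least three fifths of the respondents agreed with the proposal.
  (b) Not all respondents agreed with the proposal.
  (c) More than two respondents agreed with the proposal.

|A| = 11, |A ∩ B| = 0, |A ∖ B| = 11.
(a) requires |A ∩ B| / |A| ≥ 3/5: false.
(b) requires A ⊄ B (|A ∖ B| ≥ 1): true.
(c) requires |A ∩ B| > 2: false.

(b)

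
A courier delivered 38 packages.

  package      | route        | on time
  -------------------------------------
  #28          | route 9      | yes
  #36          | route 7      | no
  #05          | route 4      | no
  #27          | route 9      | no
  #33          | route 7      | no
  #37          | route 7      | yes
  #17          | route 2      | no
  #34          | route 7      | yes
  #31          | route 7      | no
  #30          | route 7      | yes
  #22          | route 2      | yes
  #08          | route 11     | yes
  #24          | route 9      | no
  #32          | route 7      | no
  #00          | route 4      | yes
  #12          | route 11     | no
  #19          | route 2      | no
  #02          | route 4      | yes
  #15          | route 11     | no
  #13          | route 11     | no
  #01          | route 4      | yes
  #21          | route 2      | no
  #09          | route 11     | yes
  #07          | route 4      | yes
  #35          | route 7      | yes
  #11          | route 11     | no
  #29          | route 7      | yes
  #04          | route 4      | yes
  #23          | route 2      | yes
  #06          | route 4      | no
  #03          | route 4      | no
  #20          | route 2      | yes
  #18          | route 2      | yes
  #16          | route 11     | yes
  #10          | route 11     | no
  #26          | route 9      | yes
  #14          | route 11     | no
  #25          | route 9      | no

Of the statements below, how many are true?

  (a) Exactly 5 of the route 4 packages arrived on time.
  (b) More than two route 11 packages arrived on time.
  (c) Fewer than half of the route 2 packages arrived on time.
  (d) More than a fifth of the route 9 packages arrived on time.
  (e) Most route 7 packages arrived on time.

(a) route 4: |A| = 8, |A ∩ B| = 5; needs |A ∩ B| = 5 — true.
(b) route 11: |A| = 9, |A ∩ B| = 3; needs |A ∩ B| > 2 — true.
(c) route 2: |A| = 7, |A ∩ B| = 4; needs |A ∩ B| < |A ∖ B| — false.
(d) route 9: |A| = 5, |A ∩ B| = 2; needs |A ∩ B| / |A| > 1/5 — true.
(e) route 7: |A| = 9, |A ∩ B| = 5; needs |A ∩ B| > |A ∖ B| — true.

4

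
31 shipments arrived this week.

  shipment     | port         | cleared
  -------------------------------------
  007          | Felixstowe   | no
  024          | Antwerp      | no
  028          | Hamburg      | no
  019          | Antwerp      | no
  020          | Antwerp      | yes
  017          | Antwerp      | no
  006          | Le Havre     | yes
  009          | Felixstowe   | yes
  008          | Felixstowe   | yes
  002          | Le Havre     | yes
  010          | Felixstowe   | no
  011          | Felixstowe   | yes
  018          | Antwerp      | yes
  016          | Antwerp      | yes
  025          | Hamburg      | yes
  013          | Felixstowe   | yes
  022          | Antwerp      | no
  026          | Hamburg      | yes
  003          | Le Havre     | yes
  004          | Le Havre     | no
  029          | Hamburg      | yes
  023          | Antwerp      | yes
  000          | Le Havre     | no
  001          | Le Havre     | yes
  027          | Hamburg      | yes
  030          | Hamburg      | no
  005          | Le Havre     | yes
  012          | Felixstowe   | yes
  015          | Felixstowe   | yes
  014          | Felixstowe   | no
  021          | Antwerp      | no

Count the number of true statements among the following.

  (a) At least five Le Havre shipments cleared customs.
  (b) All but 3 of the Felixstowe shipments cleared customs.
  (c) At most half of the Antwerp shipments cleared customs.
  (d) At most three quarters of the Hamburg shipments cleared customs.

(a) Le Havre: |A| = 7, |A ∩ B| = 5; needs |A ∩ B| ≥ 5 — true.
(b) Felixstowe: |A| = 9, |A ∩ B| = 6; needs |A ∖ B| = 3 — true.
(c) Antwerp: |A| = 9, |A ∩ B| = 4; needs |A ∩ B| ≤ |A ∖ B| — true.
(d) Hamburg: |A| = 6, |A ∩ B| = 4; needs |A ∩ B| / |A| ≤ 3/4 — true.

4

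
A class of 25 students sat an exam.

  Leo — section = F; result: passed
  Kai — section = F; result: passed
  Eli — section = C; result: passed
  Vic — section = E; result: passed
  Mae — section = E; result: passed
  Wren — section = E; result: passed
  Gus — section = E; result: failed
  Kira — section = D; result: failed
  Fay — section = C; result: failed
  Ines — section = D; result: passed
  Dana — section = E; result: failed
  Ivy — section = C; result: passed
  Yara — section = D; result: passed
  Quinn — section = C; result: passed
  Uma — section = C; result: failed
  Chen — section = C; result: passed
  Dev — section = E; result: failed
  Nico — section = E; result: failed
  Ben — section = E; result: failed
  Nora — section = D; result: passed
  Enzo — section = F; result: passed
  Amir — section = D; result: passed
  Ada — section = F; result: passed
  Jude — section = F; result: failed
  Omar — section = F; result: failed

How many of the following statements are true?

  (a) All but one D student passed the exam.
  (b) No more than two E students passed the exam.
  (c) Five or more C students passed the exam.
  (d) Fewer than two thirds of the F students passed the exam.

(a) D: |A| = 5, |A ∩ B| = 4; needs |A ∖ B| = 1 — true.
(b) E: |A| = 8, |A ∩ B| = 3; needs |A ∩ B| ≤ 2 — false.
(c) C: |A| = 6, |A ∩ B| = 4; needs |A ∩ B| ≥ 5 — false.
(d) F: |A| = 6, |A ∩ B| = 4; needs |A ∩ B| / |A| < 2/3 — false.

1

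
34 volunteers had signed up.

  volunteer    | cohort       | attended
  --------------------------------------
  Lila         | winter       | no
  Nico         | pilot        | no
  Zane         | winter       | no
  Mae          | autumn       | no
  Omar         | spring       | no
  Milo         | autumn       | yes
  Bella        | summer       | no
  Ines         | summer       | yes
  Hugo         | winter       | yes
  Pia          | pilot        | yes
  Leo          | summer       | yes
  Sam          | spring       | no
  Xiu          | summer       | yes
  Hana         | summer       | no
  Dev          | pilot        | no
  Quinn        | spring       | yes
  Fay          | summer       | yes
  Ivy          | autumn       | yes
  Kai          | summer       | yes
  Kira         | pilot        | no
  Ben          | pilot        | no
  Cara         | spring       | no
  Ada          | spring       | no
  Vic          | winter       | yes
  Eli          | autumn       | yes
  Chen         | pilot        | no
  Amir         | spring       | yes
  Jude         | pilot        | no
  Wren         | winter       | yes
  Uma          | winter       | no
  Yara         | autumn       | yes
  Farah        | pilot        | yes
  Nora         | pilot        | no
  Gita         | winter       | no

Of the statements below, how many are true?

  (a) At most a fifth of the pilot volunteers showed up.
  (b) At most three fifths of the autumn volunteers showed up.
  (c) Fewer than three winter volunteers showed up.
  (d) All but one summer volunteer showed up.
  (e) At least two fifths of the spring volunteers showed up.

0

(a) pilot: |A| = 9, |A ∩ B| = 2; needs |A ∩ B| / |A| ≤ 1/5 — false.
(b) autumn: |A| = 5, |A ∩ B| = 4; needs |A ∩ B| / |A| ≤ 3/5 — false.
(c) winter: |A| = 7, |A ∩ B| = 3; needs |A ∩ B| < 3 — false.
(d) summer: |A| = 7, |A ∩ B| = 5; needs |A ∖ B| = 1 — false.
(e) spring: |A| = 6, |A ∩ B| = 2; needs |A ∩ B| / |A| ≥ 2/5 — false.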